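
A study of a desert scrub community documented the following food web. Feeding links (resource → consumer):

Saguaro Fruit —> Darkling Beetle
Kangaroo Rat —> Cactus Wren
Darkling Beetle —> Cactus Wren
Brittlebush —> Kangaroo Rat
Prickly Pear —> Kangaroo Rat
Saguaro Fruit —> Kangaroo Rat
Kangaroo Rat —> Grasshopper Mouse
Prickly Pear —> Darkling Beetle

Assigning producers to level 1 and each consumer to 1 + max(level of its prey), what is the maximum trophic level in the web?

3

Producers (level 1): Brittlebush, Prickly Pear, Saguaro Fruit.
Brittlebush → Kangaroo Rat → Grasshopper Mouse gives Grasshopper Mouse level 3.
No species has a prey at level 3, so no species reaches level 4.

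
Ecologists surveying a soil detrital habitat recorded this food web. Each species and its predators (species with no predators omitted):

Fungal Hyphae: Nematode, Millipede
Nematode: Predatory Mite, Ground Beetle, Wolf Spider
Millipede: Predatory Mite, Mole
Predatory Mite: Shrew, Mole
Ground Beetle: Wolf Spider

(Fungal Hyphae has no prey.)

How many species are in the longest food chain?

One longest chain: Fungal Hyphae → Nematode → Ground Beetle → Wolf Spider.
It has 4 species and 3 links.

4 species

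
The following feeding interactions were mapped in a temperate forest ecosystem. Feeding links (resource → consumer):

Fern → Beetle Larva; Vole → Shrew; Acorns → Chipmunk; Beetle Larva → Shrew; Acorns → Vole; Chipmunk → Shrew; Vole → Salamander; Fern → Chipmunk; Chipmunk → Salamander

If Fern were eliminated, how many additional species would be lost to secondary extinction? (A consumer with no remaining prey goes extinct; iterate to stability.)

1

Remove Fern.
Round 1: Beetle Larva (all prey gone) → extinct.
No further losses. Total secondary extinctions: 1.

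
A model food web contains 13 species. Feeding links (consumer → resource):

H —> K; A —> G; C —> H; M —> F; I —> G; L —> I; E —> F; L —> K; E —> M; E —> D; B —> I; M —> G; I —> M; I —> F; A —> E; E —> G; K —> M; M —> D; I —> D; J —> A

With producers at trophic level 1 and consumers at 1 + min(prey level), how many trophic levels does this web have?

Producers (level 1): F, D, G.
Following each consumer down to its lowest-level prey: F → M → K → H → C (levels 1 through 5).
All prey of C (H 4) are at level 4 or above, so C is at level 1 + 4 = 5.
Every consumer has at least one prey at level 4 or below, so none exceeds level 5.

5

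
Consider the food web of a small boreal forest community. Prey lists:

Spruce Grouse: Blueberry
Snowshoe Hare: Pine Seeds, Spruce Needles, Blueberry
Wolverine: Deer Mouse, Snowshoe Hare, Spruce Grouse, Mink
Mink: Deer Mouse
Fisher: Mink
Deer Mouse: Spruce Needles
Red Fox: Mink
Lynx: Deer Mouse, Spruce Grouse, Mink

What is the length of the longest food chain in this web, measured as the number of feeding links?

One longest chain: Spruce Needles → Deer Mouse → Mink → Red Fox.
It has 4 species and 3 links.

3 links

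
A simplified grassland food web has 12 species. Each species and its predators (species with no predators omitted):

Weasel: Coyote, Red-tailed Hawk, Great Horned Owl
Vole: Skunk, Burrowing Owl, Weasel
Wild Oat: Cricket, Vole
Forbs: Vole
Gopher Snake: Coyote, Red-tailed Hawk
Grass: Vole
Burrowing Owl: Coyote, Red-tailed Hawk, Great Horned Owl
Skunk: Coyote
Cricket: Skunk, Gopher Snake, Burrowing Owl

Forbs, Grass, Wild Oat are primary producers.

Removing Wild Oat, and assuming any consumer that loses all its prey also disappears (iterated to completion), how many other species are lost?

2

Remove Wild Oat.
Round 1: Cricket (all prey gone) → extinct.
Round 2: Gopher Snake (all prey gone) → extinct.
No further losses. Total secondary extinctions: 2.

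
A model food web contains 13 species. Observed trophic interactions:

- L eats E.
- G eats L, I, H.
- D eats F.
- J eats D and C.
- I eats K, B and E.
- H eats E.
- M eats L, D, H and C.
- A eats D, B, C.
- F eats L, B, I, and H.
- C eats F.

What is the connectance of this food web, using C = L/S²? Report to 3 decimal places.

C = 0.136

The web has S = 13 species and L = 23 feeding links.
C = L / S² = 23 / 169 = 0.1361 ≈ 0.136.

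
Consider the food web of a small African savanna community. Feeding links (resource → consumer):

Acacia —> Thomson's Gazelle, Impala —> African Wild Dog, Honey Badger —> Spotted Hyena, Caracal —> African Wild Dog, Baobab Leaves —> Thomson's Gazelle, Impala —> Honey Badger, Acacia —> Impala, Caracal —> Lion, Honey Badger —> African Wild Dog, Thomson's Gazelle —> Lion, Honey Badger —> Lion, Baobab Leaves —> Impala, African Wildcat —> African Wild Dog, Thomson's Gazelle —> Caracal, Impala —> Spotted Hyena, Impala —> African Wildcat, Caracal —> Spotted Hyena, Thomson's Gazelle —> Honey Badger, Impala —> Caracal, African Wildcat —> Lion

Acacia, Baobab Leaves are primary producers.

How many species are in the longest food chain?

One longest chain: Acacia → Impala → Honey Badger → Lion.
It has 4 species and 3 links.

4 species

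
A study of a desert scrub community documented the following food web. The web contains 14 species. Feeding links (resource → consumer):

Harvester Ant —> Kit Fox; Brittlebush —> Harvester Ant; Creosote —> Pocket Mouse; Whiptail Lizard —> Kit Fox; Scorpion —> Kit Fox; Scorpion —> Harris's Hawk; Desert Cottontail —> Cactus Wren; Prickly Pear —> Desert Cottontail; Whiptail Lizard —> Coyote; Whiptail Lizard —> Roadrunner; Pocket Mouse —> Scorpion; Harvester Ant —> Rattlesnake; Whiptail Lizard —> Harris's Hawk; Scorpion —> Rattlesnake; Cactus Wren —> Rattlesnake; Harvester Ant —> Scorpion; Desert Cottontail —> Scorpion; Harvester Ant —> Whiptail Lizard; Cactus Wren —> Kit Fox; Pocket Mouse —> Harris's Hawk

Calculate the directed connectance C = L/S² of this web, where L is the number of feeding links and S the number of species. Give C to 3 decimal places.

The web has S = 14 species and L = 20 feeding links.
C = L / S² = 20 / 196 = 0.1020 ≈ 0.102.

C = 0.102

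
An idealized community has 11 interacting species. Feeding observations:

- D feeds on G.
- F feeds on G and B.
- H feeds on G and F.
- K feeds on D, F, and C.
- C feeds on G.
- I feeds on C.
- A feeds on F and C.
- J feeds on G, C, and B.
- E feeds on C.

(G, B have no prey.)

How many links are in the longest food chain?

One longest chain: G → D → K.
It has 3 species and 2 links.

2 links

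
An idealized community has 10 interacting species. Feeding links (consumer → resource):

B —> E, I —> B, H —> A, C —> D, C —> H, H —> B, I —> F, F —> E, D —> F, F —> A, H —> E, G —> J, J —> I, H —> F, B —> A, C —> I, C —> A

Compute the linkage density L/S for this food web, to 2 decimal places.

L/S = 1.70

There are L = 17 links among S = 10 species.
L/S = 17/10 = 1.7000 ≈ 1.70.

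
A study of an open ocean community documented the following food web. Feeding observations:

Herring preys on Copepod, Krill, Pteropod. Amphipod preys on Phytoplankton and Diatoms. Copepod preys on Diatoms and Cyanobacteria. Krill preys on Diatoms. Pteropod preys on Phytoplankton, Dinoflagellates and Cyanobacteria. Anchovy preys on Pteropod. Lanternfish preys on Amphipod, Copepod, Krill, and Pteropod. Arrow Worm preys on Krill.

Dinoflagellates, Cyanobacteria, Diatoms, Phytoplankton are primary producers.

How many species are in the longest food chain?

One longest chain: Dinoflagellates → Pteropod → Herring.
It has 3 species and 2 links.

3 species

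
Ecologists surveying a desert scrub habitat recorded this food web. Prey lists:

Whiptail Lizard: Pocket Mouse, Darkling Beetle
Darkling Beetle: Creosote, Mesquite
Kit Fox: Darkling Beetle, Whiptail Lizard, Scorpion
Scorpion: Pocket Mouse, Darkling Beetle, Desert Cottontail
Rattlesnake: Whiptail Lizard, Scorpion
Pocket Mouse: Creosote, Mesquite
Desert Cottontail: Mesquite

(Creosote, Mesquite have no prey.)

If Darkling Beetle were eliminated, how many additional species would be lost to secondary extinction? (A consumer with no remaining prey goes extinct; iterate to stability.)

0

Remove Darkling Beetle.
Every predator of it retains at least one other prey: Whiptail Lizard still has Pocket Mouse; Scorpion still has Pocket Mouse, Desert Cottontail; Kit Fox still has Whiptail Lizard, Scorpion.
No consumer loses all prey, so no secondary extinctions occur.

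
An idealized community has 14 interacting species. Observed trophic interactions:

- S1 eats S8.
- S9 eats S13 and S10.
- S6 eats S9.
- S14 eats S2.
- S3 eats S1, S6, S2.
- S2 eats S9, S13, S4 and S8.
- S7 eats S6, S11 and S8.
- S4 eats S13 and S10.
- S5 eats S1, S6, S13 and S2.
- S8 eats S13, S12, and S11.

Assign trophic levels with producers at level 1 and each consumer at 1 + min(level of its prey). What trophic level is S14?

S13 is a producer → level 1.
S2 eats S13 → level 2.
S14 eats S2 → level 3.
No prey of S14 is below level 2, so 3 is the minimum.

Trophic level 3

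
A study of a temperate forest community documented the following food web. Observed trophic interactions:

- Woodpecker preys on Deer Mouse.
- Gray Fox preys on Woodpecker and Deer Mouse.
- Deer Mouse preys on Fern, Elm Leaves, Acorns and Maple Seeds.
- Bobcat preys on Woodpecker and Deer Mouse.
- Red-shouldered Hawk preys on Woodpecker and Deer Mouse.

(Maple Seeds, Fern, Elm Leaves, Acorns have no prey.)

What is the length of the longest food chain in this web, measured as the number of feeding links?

One longest chain: Maple Seeds → Deer Mouse → Woodpecker → Bobcat.
It has 4 species and 3 links.

3 links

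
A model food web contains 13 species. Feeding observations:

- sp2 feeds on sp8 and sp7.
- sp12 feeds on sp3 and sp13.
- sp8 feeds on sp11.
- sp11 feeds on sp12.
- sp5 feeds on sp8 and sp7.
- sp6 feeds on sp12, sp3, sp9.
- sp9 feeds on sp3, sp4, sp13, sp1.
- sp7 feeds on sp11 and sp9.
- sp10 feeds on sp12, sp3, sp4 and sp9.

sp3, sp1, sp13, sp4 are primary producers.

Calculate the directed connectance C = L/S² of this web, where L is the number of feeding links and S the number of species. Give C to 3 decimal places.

The web has S = 13 species and L = 21 feeding links.
C = L / S² = 21 / 169 = 0.1243 ≈ 0.124.

C = 0.124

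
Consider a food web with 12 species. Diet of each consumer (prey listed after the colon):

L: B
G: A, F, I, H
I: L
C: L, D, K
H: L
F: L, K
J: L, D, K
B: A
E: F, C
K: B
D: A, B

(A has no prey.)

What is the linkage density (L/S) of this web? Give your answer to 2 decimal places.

L/S = 1.75

There are L = 21 links among S = 12 species.
L/S = 21/12 = 1.7500 ≈ 1.75.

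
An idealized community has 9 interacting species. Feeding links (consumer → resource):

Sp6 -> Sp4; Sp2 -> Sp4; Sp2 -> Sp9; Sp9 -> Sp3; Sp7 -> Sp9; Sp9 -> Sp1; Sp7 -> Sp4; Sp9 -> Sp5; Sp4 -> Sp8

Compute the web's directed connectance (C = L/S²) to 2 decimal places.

C = 0.11

The web has S = 9 species and L = 9 feeding links.
C = L / S² = 9 / 81 = 0.1111 ≈ 0.11.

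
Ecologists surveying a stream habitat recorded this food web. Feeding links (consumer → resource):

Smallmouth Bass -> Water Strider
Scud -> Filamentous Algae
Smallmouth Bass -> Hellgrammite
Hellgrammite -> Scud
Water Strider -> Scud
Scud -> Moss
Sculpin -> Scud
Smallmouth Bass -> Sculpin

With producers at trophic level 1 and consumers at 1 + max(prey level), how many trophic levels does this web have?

Producers (level 1): Moss, Filamentous Algae.
Moss → Scud → Hellgrammite → Smallmouth Bass gives Smallmouth Bass level 4.
No species has a prey at level 4, so no species reaches level 5.

4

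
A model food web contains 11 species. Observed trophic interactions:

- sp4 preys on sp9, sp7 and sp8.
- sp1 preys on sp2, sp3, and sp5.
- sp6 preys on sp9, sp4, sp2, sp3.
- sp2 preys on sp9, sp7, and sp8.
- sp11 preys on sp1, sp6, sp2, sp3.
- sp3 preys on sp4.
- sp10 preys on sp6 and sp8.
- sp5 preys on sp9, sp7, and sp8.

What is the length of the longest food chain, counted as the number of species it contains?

One longest chain: sp9 → sp4 → sp3 → sp1 → sp11.
It has 5 species and 4 links.

5 species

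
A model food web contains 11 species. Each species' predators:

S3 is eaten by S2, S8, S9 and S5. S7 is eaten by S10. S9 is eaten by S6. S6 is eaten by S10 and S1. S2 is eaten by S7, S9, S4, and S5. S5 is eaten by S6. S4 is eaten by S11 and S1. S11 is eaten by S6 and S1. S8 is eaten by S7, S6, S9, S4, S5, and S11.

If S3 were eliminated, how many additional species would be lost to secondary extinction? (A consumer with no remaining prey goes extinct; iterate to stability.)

Remove S3.
Round 1: S8 (all prey gone), S2 (all prey gone) → extinct.
Round 2: S5 (all prey gone), S7 (all prey gone), S9 (all prey gone), S4 (all prey gone) → extinct.
Round 3: S11 (all prey gone) → extinct.
Round 4: S6 (all prey gone) → extinct.
Round 5: S1 (all prey gone), S10 (all prey gone) → extinct.
No further losses. Total secondary extinctions: 10.

10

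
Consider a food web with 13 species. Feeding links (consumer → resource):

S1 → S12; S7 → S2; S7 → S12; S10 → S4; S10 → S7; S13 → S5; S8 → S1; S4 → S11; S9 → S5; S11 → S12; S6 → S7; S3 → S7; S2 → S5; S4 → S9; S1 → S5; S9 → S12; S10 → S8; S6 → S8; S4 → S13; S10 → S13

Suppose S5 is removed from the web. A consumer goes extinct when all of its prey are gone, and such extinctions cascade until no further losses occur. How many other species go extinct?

Remove S5.
Round 1: S2 (all prey gone), S13 (all prey gone) → extinct.
No further losses. Total secondary extinctions: 2.

2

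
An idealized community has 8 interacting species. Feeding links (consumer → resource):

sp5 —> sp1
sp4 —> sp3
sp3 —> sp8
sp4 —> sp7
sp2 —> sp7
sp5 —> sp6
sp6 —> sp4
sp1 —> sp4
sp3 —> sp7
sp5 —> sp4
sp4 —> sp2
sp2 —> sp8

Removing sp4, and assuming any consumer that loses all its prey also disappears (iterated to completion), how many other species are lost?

3

Remove sp4.
Round 1: sp1 (all prey gone), sp6 (all prey gone) → extinct.
Round 2: sp5 (all prey gone) → extinct.
No further losses. Total secondary extinctions: 3.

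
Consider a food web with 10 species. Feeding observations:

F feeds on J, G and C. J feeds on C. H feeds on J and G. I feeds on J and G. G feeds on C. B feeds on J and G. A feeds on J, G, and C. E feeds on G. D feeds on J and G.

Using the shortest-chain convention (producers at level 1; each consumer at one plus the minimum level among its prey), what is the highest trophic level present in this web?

3

Producers (level 1): C.
Following each consumer down to its lowest-level prey: C → G → H (levels 1 through 3).
All prey of H (G 2, J 2) are at level 2 or above, so H is at level 1 + 2 = 3.
Every consumer has at least one prey at level 2 or below, so none exceeds level 3.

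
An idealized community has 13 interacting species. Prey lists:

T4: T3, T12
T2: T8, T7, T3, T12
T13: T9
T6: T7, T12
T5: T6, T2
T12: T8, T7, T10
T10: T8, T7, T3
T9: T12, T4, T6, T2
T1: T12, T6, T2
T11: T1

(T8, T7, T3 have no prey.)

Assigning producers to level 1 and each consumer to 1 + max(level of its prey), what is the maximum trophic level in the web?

Producers (level 1): T8, T7, T3.
T8 → T10 → T12 → T4 → T9 → T13 gives T13 level 6.
No species has a prey at level 6, so no species reaches level 7.

6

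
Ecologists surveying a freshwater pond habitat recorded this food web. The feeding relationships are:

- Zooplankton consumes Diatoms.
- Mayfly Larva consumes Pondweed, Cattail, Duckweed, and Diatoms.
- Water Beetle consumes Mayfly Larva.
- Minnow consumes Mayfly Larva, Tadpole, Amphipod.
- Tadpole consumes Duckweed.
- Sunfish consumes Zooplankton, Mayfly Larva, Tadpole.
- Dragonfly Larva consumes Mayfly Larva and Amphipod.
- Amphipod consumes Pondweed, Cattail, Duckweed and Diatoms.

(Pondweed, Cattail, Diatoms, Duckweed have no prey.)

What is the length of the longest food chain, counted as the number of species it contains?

3 species

One longest chain: Duckweed → Tadpole → Minnow.
It has 3 species and 2 links.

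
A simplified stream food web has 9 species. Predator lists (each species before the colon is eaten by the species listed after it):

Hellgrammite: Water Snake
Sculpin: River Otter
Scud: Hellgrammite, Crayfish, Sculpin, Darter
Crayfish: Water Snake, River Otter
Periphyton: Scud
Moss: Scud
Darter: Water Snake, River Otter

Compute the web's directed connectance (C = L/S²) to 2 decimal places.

The web has S = 9 species and L = 12 feeding links.
C = L / S² = 12 / 81 = 0.1481 ≈ 0.15.

C = 0.15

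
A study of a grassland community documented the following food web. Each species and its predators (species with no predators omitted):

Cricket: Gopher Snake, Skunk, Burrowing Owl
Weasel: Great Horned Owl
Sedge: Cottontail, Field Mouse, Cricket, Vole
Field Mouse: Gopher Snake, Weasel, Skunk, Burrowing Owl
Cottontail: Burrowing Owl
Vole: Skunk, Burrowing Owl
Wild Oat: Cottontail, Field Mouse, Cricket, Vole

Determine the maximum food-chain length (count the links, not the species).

One longest chain: Sedge → Field Mouse → Weasel → Great Horned Owl.
It has 4 species and 3 links.

3 links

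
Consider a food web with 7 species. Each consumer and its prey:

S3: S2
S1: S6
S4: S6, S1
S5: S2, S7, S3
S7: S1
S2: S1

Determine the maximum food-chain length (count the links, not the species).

One longest chain: S6 → S1 → S2 → S3 → S5.
It has 5 species and 4 links.

4 links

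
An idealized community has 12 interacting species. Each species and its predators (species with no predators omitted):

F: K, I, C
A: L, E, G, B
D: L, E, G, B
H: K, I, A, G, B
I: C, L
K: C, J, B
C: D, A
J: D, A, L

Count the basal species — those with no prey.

Basal species (no prey listed): H, F.
Count: 2.

2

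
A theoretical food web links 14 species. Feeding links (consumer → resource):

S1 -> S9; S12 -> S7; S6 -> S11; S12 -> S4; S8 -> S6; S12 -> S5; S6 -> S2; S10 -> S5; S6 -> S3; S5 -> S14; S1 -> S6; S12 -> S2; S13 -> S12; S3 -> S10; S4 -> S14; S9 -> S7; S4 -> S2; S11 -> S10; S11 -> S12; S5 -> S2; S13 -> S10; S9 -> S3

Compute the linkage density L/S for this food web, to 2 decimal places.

There are L = 22 links among S = 14 species.
L/S = 22/14 = 1.5714 ≈ 1.57.

L/S = 1.57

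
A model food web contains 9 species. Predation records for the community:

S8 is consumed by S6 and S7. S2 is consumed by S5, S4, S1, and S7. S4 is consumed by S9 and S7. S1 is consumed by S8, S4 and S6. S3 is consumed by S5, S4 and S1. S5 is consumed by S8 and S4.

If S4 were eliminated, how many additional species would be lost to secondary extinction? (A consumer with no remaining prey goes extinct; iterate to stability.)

Remove S4.
Round 1: S9 (all prey gone) → extinct.
No further losses. Total secondary extinctions: 1.

1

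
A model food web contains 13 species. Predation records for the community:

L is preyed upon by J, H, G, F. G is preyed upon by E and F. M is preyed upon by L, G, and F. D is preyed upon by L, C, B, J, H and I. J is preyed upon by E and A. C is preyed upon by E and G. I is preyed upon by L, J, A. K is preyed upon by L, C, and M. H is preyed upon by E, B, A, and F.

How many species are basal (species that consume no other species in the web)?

Basal species (no prey listed): D, K.
Count: 2.

2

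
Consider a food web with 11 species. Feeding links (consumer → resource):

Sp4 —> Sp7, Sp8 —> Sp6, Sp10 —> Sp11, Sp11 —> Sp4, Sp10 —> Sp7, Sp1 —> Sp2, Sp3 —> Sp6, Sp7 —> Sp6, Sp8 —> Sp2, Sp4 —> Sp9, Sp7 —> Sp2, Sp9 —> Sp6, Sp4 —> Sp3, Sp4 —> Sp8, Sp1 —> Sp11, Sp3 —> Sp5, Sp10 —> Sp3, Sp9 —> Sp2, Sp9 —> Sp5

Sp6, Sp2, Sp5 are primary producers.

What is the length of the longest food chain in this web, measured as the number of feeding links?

4 links

One longest chain: Sp6 → Sp9 → Sp4 → Sp11 → Sp10.
It has 5 species and 4 links.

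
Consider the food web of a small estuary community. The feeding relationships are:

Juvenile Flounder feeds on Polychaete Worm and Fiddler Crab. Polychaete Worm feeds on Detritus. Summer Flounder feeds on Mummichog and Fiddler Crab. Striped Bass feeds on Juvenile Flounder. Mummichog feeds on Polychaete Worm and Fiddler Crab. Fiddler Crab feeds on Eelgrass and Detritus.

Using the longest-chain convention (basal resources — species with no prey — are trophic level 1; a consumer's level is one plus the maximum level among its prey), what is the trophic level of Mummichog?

Trophic level 3

Detritus has no prey (basal) → level 1.
Fiddler Crab eats Detritus (level 1); other prey at levels: Eelgrass 1 → level 2.
Mummichog eats Fiddler Crab (level 2); other prey at levels: Polychaete Worm 2 → level 3.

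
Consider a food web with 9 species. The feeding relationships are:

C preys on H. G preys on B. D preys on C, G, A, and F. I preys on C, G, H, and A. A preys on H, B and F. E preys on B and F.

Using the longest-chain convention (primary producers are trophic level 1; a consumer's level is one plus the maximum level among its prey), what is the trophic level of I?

H is a producer → level 1.
C eats H → level 2.
I eats C (level 2); other prey at levels: H 1, A 2, G 2 → level 3.

Trophic level 3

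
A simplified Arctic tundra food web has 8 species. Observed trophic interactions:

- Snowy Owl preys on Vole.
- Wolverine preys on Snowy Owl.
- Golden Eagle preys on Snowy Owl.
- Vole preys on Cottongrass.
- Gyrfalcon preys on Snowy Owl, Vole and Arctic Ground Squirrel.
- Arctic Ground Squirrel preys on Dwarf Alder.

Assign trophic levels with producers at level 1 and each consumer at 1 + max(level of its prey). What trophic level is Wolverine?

Cottongrass is a producer → level 1.
Vole eats Cottongrass → level 2.
Snowy Owl eats Vole → level 3.
Wolverine eats Snowy Owl → level 4.

Trophic level 4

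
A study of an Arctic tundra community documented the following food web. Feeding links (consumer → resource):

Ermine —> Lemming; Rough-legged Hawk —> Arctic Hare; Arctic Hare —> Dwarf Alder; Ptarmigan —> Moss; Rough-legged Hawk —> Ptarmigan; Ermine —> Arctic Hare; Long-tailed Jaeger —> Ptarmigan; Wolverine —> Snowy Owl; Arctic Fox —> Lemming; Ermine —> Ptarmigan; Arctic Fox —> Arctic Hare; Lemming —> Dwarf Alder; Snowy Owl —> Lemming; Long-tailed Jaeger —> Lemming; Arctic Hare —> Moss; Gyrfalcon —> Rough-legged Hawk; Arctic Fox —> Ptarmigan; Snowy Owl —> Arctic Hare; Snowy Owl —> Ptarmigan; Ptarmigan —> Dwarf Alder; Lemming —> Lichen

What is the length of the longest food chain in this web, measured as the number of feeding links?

One longest chain: Dwarf Alder → Ptarmigan → Rough-legged Hawk → Gyrfalcon.
It has 4 species and 3 links.

3 links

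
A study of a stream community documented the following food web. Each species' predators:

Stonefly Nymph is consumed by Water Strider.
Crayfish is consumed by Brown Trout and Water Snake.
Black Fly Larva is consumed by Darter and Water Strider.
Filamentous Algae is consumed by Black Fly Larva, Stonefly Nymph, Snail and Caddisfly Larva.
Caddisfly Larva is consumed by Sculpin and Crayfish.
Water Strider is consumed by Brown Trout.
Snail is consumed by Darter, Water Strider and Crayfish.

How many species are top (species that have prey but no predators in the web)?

Top species (has prey, but nothing eats it): Sculpin, Darter, Brown Trout, Water Snake.
Count: 4.

4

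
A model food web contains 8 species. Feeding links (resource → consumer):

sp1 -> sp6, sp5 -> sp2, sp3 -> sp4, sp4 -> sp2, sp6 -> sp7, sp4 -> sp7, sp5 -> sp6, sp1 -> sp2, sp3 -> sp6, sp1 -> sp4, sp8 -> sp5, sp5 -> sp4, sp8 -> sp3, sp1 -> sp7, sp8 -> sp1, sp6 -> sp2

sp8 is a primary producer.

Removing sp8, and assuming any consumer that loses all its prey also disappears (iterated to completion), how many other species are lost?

Remove sp8.
Round 1: sp1 (all prey gone), sp3 (all prey gone), sp5 (all prey gone) → extinct.
Round 2: sp4 (all prey gone), sp6 (all prey gone) → extinct.
Round 3: sp2 (all prey gone), sp7 (all prey gone) → extinct.
No further losses. Total secondary extinctions: 7.

7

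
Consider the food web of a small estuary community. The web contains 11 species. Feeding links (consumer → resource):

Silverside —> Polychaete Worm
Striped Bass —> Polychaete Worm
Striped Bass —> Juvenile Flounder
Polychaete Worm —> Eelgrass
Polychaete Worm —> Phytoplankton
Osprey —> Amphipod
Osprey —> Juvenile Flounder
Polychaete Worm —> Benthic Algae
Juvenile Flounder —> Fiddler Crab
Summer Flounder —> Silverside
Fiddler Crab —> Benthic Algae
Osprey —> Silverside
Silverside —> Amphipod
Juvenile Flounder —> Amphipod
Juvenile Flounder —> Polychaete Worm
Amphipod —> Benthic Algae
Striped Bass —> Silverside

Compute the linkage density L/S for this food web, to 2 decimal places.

L/S = 1.55

There are L = 17 links among S = 11 species.
L/S = 17/11 = 1.5455 ≈ 1.55.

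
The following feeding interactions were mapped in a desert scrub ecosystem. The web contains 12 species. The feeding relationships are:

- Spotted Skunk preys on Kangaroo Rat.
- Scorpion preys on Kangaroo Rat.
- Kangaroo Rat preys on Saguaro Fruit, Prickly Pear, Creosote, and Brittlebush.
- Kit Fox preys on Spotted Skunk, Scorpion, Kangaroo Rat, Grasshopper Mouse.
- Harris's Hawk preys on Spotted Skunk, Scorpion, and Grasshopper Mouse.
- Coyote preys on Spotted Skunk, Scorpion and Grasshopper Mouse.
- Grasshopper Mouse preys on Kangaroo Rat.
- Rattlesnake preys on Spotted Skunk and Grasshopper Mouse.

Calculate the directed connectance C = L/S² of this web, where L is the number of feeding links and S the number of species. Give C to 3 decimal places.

C = 0.132

The web has S = 12 species and L = 19 feeding links.
C = L / S² = 19 / 144 = 0.1319 ≈ 0.132.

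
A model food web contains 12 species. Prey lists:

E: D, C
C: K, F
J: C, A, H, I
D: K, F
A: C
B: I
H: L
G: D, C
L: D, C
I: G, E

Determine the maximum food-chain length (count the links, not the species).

4 links

One longest chain: K → D → L → H → J.
It has 5 species and 4 links.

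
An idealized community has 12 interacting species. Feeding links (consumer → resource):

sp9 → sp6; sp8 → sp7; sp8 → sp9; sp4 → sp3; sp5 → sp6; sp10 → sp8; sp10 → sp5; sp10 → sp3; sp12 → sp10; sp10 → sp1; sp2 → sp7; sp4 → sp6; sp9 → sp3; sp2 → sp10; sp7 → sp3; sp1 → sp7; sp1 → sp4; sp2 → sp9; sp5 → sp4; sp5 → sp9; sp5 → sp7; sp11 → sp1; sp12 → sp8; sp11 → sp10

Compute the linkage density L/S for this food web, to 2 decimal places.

L/S = 2.00

There are L = 24 links among S = 12 species.
L/S = 24/12 = 2.0000 ≈ 2.00.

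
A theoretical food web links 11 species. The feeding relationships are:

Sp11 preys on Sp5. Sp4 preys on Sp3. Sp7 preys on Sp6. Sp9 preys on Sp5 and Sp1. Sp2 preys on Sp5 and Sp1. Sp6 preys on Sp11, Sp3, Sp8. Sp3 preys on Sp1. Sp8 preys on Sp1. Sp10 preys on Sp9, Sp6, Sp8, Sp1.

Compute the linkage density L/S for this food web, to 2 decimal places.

There are L = 16 links among S = 11 species.
L/S = 16/11 = 1.4545 ≈ 1.45.

L/S = 1.45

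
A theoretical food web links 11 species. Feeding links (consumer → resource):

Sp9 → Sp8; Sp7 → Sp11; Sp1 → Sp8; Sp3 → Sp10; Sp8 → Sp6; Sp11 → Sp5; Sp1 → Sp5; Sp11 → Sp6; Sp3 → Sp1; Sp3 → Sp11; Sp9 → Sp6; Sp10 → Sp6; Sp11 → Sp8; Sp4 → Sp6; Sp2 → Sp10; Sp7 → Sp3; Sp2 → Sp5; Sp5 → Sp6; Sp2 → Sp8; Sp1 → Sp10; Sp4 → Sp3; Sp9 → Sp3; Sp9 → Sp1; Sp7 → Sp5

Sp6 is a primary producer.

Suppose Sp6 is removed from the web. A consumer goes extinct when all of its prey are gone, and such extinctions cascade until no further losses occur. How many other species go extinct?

10

Remove Sp6.
Round 1: Sp8 (all prey gone), Sp10 (all prey gone), Sp5 (all prey gone) → extinct.
Round 2: Sp2 (all prey gone), Sp1 (all prey gone), Sp11 (all prey gone) → extinct.
Round 3: Sp3 (all prey gone) → extinct.
Round 4: Sp7 (all prey gone), Sp9 (all prey gone), Sp4 (all prey gone) → extinct.
No further losses. Total secondary extinctions: 10.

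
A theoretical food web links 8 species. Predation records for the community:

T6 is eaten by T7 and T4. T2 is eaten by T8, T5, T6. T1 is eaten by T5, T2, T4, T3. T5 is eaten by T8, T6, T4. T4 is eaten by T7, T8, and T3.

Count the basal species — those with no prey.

1

Basal species (no prey listed): T1.
Count: 1.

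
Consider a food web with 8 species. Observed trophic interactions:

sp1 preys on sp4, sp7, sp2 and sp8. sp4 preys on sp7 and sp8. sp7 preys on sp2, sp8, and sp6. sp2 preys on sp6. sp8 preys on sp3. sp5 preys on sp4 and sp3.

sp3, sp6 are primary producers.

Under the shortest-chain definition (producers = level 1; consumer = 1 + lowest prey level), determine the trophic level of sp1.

Trophic level 3

sp6 is a producer → level 1.
sp2 eats sp6 → level 2.
sp1 eats sp2 → level 3.
No prey of sp1 is below level 2, so 3 is the minimum.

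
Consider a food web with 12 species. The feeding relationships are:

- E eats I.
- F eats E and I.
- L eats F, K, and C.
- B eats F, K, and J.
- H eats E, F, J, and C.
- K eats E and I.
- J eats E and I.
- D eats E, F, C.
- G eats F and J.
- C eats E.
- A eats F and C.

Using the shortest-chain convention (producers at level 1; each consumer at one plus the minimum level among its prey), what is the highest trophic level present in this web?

Producers (level 1): I.
Following each consumer down to its lowest-level prey: I → F → G (levels 1 through 3).
All prey of G (F 2, J 2) are at level 2 or above, so G is at level 1 + 2 = 3.
Every consumer has at least one prey at level 2 or below, so none exceeds level 3.

3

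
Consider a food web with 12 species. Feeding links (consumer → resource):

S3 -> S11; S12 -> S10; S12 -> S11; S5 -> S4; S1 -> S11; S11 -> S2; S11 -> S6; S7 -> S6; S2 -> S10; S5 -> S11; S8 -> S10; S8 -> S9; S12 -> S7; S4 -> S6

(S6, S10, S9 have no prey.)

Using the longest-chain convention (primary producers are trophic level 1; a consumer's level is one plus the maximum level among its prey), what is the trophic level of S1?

S10 is a producer → level 1.
S2 eats S10 → level 2.
S11 eats S2 (level 2); other prey at levels: S6 1 → level 3.
S1 eats S11 → level 4.

Trophic level 4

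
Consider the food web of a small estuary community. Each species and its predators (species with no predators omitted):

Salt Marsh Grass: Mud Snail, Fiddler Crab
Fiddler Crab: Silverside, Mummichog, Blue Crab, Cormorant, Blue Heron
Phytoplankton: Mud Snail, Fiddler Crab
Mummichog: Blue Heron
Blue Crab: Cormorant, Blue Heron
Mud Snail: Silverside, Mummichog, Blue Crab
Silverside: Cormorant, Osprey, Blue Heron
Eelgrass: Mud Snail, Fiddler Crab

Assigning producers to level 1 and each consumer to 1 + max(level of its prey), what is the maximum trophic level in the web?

Producers (level 1): Phytoplankton, Salt Marsh Grass, Eelgrass.
Phytoplankton → Mud Snail → Silverside → Cormorant gives Cormorant level 4.
No species has a prey at level 4, so no species reaches level 5.

4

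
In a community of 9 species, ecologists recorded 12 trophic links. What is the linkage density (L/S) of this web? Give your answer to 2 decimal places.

L/S = 1.33

There are L = 12 links among S = 9 species.
L/S = 12/9 = 1.3333 ≈ 1.33.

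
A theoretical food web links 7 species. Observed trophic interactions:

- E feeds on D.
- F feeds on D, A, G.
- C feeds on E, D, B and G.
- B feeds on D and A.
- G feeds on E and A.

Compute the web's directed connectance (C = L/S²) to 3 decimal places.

C = 0.245

The web has S = 7 species and L = 12 feeding links.
C = L / S² = 12 / 49 = 0.2449 ≈ 0.245.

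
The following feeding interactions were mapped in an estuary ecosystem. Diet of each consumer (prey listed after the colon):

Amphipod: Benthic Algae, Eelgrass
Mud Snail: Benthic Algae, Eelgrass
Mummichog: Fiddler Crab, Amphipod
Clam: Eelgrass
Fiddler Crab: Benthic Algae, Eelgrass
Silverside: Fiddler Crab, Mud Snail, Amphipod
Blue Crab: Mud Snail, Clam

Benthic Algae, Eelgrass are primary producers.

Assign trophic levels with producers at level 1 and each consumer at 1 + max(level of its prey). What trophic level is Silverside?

Benthic Algae is a producer → level 1.
Fiddler Crab eats Benthic Algae (level 1); other prey at levels: Eelgrass 1 → level 2.
Silverside eats Fiddler Crab (level 2); other prey at levels: Mud Snail 2, Amphipod 2 → level 3.

Trophic level 3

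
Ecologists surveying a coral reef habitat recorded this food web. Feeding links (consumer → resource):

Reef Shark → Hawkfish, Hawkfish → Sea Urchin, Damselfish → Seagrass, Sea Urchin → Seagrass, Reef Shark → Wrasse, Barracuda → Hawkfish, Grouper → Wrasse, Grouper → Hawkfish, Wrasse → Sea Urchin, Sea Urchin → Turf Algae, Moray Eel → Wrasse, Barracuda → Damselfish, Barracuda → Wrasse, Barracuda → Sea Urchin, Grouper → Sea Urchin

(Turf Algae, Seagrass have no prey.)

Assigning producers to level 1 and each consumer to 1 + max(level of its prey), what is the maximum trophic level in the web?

4

Producers (level 1): Turf Algae, Seagrass.
Turf Algae → Sea Urchin → Wrasse → Moray Eel gives Moray Eel level 4.
No species has a prey at level 4, so no species reaches level 5.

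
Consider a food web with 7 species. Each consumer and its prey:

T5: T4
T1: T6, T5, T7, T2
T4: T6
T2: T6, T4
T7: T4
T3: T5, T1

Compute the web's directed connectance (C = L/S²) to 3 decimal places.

C = 0.224

The web has S = 7 species and L = 11 feeding links.
C = L / S² = 11 / 49 = 0.2245 ≈ 0.224.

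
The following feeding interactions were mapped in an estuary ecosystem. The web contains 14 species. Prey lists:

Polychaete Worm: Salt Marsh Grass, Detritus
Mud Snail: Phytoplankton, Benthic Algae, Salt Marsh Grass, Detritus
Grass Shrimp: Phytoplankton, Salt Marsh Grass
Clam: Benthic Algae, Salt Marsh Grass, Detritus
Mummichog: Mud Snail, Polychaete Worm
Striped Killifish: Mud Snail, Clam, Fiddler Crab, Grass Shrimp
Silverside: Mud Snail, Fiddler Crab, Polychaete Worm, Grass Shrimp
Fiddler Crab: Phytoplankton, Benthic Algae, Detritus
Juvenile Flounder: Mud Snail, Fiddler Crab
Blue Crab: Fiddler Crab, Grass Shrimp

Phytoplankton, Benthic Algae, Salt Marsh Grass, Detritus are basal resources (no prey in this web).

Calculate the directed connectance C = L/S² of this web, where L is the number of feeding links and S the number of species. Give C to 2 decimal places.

C = 0.14

The web has S = 14 species and L = 28 feeding links.
C = L / S² = 28 / 196 = 0.1429 ≈ 0.14.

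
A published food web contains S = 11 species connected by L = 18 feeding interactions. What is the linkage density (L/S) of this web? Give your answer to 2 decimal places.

L/S = 1.64

There are L = 18 links among S = 11 species.
L/S = 18/11 = 1.6364 ≈ 1.64.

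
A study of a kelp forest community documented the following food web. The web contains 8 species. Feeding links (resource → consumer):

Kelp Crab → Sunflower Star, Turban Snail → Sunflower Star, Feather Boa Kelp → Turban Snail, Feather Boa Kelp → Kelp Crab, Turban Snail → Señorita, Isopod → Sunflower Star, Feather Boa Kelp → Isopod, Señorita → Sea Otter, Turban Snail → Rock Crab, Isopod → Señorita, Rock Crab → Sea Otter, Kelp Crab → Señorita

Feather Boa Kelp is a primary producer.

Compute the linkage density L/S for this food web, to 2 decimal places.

L/S = 1.50

There are L = 12 links among S = 8 species.
L/S = 12/8 = 1.5000 ≈ 1.50.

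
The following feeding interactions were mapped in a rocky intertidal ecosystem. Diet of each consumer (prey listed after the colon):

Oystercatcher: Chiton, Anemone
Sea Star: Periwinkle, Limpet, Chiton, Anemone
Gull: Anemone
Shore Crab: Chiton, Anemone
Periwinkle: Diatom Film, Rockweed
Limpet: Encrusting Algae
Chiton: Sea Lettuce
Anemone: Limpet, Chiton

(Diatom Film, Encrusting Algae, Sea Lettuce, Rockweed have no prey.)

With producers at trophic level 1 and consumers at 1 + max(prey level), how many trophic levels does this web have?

4

Producers (level 1): Diatom Film, Encrusting Algae, Sea Lettuce, Rockweed.
Encrusting Algae → Limpet → Anemone → Sea Star gives Sea Star level 4.
No species has a prey at level 4, so no species reaches level 5.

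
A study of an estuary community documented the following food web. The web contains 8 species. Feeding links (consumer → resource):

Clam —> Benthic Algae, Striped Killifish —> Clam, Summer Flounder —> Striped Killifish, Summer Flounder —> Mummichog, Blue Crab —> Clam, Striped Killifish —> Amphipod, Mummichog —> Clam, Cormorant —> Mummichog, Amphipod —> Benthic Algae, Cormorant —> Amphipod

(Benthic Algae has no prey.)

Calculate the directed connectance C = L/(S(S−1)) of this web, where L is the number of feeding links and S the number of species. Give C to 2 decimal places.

C = 0.18

The web has S = 8 species and L = 10 feeding links.
C = L / (S(S−1)) = 10 / 56 = 0.1786 ≈ 0.18.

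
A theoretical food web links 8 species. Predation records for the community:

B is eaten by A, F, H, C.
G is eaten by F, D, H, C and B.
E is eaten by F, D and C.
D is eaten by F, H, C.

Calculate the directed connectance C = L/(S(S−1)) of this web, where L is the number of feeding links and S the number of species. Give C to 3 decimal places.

C = 0.268

The web has S = 8 species and L = 15 feeding links.
C = L / (S(S−1)) = 15 / 56 = 0.2679 ≈ 0.268.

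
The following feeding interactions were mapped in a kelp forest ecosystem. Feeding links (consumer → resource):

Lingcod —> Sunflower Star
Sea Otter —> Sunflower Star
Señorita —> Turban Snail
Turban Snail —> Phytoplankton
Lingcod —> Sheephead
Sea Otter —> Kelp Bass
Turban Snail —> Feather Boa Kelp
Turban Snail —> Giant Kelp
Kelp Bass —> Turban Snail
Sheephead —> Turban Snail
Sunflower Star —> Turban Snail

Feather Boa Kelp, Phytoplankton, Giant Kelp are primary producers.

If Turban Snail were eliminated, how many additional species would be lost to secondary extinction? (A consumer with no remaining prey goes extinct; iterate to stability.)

6

Remove Turban Snail.
Round 1: Señorita (all prey gone), Sheephead (all prey gone), Sunflower Star (all prey gone), Kelp Bass (all prey gone) → extinct.
Round 2: Sea Otter (all prey gone), Lingcod (all prey gone) → extinct.
No further losses. Total secondary extinctions: 6.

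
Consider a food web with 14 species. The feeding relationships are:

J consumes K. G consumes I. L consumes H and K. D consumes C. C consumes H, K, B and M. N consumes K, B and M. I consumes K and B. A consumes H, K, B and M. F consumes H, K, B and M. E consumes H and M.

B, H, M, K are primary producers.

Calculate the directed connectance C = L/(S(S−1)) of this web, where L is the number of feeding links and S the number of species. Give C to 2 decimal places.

The web has S = 14 species and L = 24 feeding links.
C = L / (S(S−1)) = 24 / 182 = 0.1319 ≈ 0.13.

C = 0.13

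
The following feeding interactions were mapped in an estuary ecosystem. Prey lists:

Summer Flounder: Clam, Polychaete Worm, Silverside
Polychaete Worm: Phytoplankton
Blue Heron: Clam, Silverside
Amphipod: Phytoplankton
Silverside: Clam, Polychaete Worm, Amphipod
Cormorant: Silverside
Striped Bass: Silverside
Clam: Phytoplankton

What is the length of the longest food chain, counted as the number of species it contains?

One longest chain: Phytoplankton → Clam → Silverside → Summer Flounder.
It has 4 species and 3 links.

4 species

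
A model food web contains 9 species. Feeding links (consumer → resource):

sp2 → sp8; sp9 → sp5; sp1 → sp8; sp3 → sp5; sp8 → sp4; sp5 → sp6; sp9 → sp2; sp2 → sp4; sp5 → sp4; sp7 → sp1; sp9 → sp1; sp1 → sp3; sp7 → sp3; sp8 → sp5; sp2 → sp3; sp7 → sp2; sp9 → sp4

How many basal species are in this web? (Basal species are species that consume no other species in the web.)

Basal species (no prey listed): sp4, sp6.
Count: 2.

2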